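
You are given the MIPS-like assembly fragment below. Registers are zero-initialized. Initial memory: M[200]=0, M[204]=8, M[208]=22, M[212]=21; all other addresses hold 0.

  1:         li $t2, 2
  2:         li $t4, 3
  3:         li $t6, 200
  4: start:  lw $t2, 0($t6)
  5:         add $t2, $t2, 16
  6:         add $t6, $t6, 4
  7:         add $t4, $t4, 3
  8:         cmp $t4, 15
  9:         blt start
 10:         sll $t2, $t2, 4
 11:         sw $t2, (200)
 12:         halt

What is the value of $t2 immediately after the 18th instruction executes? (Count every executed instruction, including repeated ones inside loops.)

38

li $t2, 2 → $t2=2
li $t4, 3 → $t4=3
li $t6, 200 → $t6=200
lw $t2, 0($t6) → $t2=M[200]=0
add $t2, $t2, 16 → $t2=0+16=16
add $t6, $t6, 4 → $t6=200+4=204
add $t4, $t4, 3 → $t4=3+3=6
cmp $t4, 15  (cmp 6,15)
blt start: taken
lw $t2, 0($t6) → $t2=M[204]=8
add $t2, $t2, 16 → $t2=8+16=24
add $t6, $t6, 4 → $t6=204+4=208
add $t4, $t4, 3 → $t4=6+3=9
cmp $t4, 15  (cmp 9,15)
blt start: taken
lw $t2, 0($t6) → $t2=M[208]=22
add $t2, $t2, 16 → $t2=22+16=38
add $t6, $t6, 4 → $t6=208+4=212
After step 18: $t2 = 38.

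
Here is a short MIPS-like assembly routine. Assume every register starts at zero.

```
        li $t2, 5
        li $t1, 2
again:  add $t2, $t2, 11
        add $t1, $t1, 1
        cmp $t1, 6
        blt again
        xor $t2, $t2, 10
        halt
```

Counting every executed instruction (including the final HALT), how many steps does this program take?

20

li $t2, 5 → $t2=5
li $t1, 2 → $t1=2
add $t2, $t2, 11 → $t2=5+11=16
add $t1, $t1, 1 → $t1=2+1=3
cmp $t1, 6  (cmp 3,6)
blt again: taken
add $t2, $t2, 11 → $t2=16+11=27
add $t1, $t1, 1 → $t1=3+1=4
cmp $t1, 6  (cmp 4,6)
blt again: taken
add $t2, $t2, 11 → $t2=27+11=38
add $t1, $t1, 1 → $t1=4+1=5
cmp $t1, 6  (cmp 5,6)
blt again: taken
add $t2, $t2, 11 → $t2=38+11=49
add $t1, $t1, 1 → $t1=5+1=6
cmp $t1, 6  (cmp 6,6)
blt again: not taken
xor $t2, $t2, 10 → $t2=49^10=59
halt.
Total executed instructions: 20.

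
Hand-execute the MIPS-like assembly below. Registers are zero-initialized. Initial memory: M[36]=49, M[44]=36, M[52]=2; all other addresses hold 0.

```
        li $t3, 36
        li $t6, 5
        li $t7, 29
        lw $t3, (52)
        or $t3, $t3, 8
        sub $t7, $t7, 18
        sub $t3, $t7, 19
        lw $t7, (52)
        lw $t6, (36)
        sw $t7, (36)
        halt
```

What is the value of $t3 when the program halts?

after li $t3, 36: $t3=36
after li $t6, 5: $t6=5
after li $t7, 29: $t7=29
after lw $t3, (52): $t3=M[52]=2
after or $t3, $t3, 8: $t3=2|8=10
after sub $t7, $t7, 18: $t7=29-18=11
after sub $t3, $t7, 19: $t3=11-19=-8
after lw $t7, (52): $t7=M[52]=2
after lw $t6, (36): $t6=M[36]=49
sw $t7, (36) → M[36]=2
halt.

-8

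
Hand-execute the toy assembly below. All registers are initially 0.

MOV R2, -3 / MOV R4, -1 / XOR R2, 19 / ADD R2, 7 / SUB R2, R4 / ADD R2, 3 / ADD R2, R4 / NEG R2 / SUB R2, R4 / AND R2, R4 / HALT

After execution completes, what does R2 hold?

9

MOV R2, -3 → R2=-3
MOV R4, -1 → R4=-1
XOR R2, 19 → R2=(-3)^19=-18
ADD R2, 7 → R2=(-18)+7=-11
SUB R2, R4 → R2=(-11)-(-1)=-10
ADD R2, 3 → R2=(-10)+3=-7
ADD R2, R4 → R2=(-7)+(-1)=-8
NEG R2 → R2=-(-8)=8
SUB R2, R4 → R2=8-(-1)=9
AND R2, R4 → R2=9&(-1)=9
halt.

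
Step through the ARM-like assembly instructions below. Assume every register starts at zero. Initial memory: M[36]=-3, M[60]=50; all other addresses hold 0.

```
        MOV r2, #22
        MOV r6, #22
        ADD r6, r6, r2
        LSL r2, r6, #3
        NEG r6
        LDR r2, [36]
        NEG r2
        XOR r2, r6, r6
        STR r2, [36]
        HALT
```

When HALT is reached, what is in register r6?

r2=22
r6=22
r6=22+22=44
r2=44<<3=352
r6=-(44)=-44
r2=M[36]=-3
r2=-(-3)=3
r2=(-44)^(-44)=0
STR r2, [36] → M[36]=0
halt.

-44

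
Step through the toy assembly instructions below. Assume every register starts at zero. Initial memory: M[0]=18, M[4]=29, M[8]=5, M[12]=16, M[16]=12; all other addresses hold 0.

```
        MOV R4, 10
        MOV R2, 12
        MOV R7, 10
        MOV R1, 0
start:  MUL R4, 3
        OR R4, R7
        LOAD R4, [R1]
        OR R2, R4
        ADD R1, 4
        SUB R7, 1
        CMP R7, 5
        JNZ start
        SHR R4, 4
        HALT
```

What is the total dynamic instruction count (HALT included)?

MOV R4, 10 → R4=10
MOV R2, 12 → R2=12
MOV R7, 10 → R7=10
MOV R1, 0 → R1=0
MUL R4, 3 → R4=10*3=30
OR R4, R7 → R4=30|10=30
LOAD R4, [R1] → R4=M[0]=18
OR R2, R4 → R2=12|18=30
ADD R1, 4 → R1=0+4=4
SUB R7, 1 → R7=10-1=9
CMP R7, 5  (cmp 9,5)
JNZ start: taken
MUL R4, 3 → R4=18*3=54
OR R4, R7 → R4=54|9=63
LOAD R4, [R1] → R4=M[4]=29
OR R2, R4 → R2=30|29=31
ADD R1, 4 → R1=4+4=8
SUB R7, 1 → R7=9-1=8
CMP R7, 5  (cmp 8,5)
JNZ start: taken
MUL R4, 3 → R4=29*3=87
OR R4, R7 → R4=87|8=95
LOAD R4, [R1] → R4=M[8]=5
OR R2, R4 → R2=31|5=31
ADD R1, 4 → R1=8+4=12
SUB R7, 1 → R7=8-1=7
CMP R7, 5  (cmp 7,5)
JNZ start: taken
MUL R4, 3 → R4=5*3=15
OR R4, R7 → R4=15|7=15
LOAD R4, [R1] → R4=M[12]=16
OR R2, R4 → R2=31|16=31
ADD R1, 4 → R1=12+4=16
SUB R7, 1 → R7=7-1=6
CMP R7, 5  (cmp 6,5)
JNZ start: taken
MUL R4, 3 → R4=16*3=48
OR R4, R7 → R4=48|6=54
LOAD R4, [R1] → R4=M[16]=12
OR R2, R4 → R2=31|12=31
ADD R1, 4 → R1=16+4=20
SUB R7, 1 → R7=6-1=5
CMP R7, 5  (cmp 5,5)
JNZ start: not taken
SHR R4, 4 → R4=12>>4=0
halt.
Total executed instructions: 46.

46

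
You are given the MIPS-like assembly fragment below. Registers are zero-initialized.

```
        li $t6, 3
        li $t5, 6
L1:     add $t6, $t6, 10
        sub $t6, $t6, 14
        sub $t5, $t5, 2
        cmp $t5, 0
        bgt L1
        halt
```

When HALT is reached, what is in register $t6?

-9

$t6=3
$t5=6
$t6=3+10=13
$t6=13-14=-1
$t5=6-2=4
cmp $t5, 0  (cmp 4,0)
bgt L1: taken
$t6=(-1)+10=9
$t6=9-14=-5
$t5=4-2=2
cmp $t5, 0  (cmp 2,0)
bgt L1: taken
$t6=(-5)+10=5
$t6=5-14=-9
$t5=2-2=0
cmp $t5, 0  (cmp 0,0)
bgt L1: not taken
halt.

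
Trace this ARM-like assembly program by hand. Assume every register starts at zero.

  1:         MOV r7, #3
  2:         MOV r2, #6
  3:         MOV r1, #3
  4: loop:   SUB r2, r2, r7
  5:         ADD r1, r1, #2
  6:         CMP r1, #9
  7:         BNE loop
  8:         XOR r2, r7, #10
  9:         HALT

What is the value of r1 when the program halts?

9

MOV r7, #3 → r7=3
MOV r2, #6 → r2=6
MOV r1, #3 → r1=3
SUB r2, r2, r7 → r2=6-3=3
ADD r1, r1, #2 → r1=3+2=5
CMP r1, #9  (cmp 5,9)
BNE loop: taken
SUB r2, r2, r7 → r2=3-3=0
ADD r1, r1, #2 → r1=5+2=7
CMP r1, #9  (cmp 7,9)
BNE loop: taken
SUB r2, r2, r7 → r2=0-3=-3
ADD r1, r1, #2 → r1=7+2=9
CMP r1, #9  (cmp 9,9)
BNE loop: not taken
XOR r2, r7, #10 → r2=3^10=9
halt.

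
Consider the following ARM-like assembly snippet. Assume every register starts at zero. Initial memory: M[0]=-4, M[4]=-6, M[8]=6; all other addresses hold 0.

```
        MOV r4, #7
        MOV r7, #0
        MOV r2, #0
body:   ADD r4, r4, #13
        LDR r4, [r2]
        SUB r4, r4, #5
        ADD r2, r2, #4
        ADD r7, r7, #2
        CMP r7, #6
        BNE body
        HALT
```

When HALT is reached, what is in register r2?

12

MOV r4, #7 → r4=7
MOV r7, #0 → r7=0
MOV r2, #0 → r2=0
ADD r4, r4, #13 → r4=7+13=20
LDR r4, [r2] → r4=M[0]=-4
SUB r4, r4, #5 → r4=(-4)-5=-9
ADD r2, r2, #4 → r2=0+4=4
ADD r7, r7, #2 → r7=0+2=2
CMP r7, #6  (cmp 2,6)
BNE body: taken
ADD r4, r4, #13 → r4=(-9)+13=4
LDR r4, [r2] → r4=M[4]=-6
SUB r4, r4, #5 → r4=(-6)-5=-11
ADD r2, r2, #4 → r2=4+4=8
ADD r7, r7, #2 → r7=2+2=4
CMP r7, #6  (cmp 4,6)
BNE body: taken
ADD r4, r4, #13 → r4=(-11)+13=2
LDR r4, [r2] → r4=M[8]=6
SUB r4, r4, #5 → r4=6-5=1
ADD r2, r2, #4 → r2=8+4=12
ADD r7, r7, #2 → r7=4+2=6
CMP r7, #6  (cmp 6,6)
BNE body: not taken
halt.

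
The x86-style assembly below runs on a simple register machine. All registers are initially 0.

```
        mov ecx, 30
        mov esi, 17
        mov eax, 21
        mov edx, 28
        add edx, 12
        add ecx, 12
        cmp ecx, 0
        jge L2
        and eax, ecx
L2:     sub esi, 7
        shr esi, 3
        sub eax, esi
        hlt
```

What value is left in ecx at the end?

42

ecx=30
esi=17
eax=21
edx=28
edx=28+12=40
ecx=30+12=42
cmp ecx, 0  (cmp 42,0)
jge L2: taken
esi=17-7=10
esi=10>>3=1
eax=21-1=20
halt.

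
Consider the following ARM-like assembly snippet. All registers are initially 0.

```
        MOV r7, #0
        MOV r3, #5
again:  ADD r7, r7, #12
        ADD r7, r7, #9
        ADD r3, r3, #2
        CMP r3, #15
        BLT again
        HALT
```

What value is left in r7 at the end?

105

r7=0
r3=5
r7=0+12=12
r7=12+9=21
r3=5+2=7
CMP r3, #15  (cmp 7,15)
BLT again: taken
r7=21+12=33
r7=33+9=42
r3=7+2=9
CMP r3, #15  (cmp 9,15)
BLT again: taken
r7=42+12=54
r7=54+9=63
r3=9+2=11
CMP r3, #15  (cmp 11,15)
BLT again: taken
r7=63+12=75
r7=75+9=84
r3=11+2=13
CMP r3, #15  (cmp 13,15)
BLT again: taken
r7=84+12=96
r7=96+9=105
r3=13+2=15
CMP r3, #15  (cmp 15,15)
BLT again: not taken
halt.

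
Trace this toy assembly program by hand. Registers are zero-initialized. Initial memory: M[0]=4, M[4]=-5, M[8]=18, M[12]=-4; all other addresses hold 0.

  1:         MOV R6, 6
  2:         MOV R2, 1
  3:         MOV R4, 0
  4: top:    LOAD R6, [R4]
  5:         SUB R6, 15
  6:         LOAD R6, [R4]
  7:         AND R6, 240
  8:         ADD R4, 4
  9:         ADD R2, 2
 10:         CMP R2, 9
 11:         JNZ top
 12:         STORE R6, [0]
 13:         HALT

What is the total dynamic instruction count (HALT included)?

37

MOV R6, 6 → R6=6
MOV R2, 1 → R2=1
MOV R4, 0 → R4=0
LOAD R6, [R4] → R6=M[0]=4
SUB R6, 15 → R6=4-15=-11
LOAD R6, [R4] → R6=M[0]=4
AND R6, 240 → R6=4&240=0
ADD R4, 4 → R4=0+4=4
ADD R2, 2 → R2=1+2=3
CMP R2, 9  (cmp 3,9)
JNZ top: taken
LOAD R6, [R4] → R6=M[4]=-5
SUB R6, 15 → R6=(-5)-15=-20
LOAD R6, [R4] → R6=M[4]=-5
AND R6, 240 → R6=(-5)&240=240
ADD R4, 4 → R4=4+4=8
ADD R2, 2 → R2=3+2=5
CMP R2, 9  (cmp 5,9)
JNZ top: taken
LOAD R6, [R4] → R6=M[8]=18
SUB R6, 15 → R6=18-15=3
LOAD R6, [R4] → R6=M[8]=18
AND R6, 240 → R6=18&240=16
ADD R4, 4 → R4=8+4=12
ADD R2, 2 → R2=5+2=7
CMP R2, 9  (cmp 7,9)
JNZ top: taken
LOAD R6, [R4] → R6=M[12]=-4
SUB R6, 15 → R6=(-4)-15=-19
LOAD R6, [R4] → R6=M[12]=-4
AND R6, 240 → R6=(-4)&240=240
ADD R4, 4 → R4=12+4=16
ADD R2, 2 → R2=7+2=9
CMP R2, 9  (cmp 9,9)
JNZ top: not taken
STORE R6, [0] → M[0]=240
halt.
Total executed instructions: 37.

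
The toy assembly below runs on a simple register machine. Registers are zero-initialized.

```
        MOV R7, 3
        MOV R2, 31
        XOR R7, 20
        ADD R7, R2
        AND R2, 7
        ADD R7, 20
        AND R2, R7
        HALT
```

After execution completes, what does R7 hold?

74

after MOV R7, 3: R7=3
after MOV R2, 31: R2=31
after XOR R7, 20: R7=3^20=23
after ADD R7, R2: R7=23+31=54
after AND R2, 7: R2=31&7=7
after ADD R7, 20: R7=54+20=74
after AND R2, R7: R2=7&74=2
halt.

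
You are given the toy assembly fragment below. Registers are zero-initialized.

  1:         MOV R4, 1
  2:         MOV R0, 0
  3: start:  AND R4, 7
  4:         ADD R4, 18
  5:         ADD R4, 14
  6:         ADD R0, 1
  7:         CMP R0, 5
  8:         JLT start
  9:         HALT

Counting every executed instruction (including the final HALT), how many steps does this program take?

33

R4=1
R0=0
R4=1&7=1
R4=1+18=19
R4=19+14=33
R0=0+1=1
CMP R0, 5  (cmp 1,5)
JLT start: taken
R4=33&7=1
R4=1+18=19
R4=19+14=33
R0=1+1=2
CMP R0, 5  (cmp 2,5)
JLT start: taken
R4=33&7=1
R4=1+18=19
R4=19+14=33
R0=2+1=3
CMP R0, 5  (cmp 3,5)
JLT start: taken
R4=33&7=1
R4=1+18=19
R4=19+14=33
R0=3+1=4
CMP R0, 5  (cmp 4,5)
JLT start: taken
R4=33&7=1
R4=1+18=19
R4=19+14=33
R0=4+1=5
CMP R0, 5  (cmp 5,5)
JLT start: not taken
halt.
Total executed instructions: 33.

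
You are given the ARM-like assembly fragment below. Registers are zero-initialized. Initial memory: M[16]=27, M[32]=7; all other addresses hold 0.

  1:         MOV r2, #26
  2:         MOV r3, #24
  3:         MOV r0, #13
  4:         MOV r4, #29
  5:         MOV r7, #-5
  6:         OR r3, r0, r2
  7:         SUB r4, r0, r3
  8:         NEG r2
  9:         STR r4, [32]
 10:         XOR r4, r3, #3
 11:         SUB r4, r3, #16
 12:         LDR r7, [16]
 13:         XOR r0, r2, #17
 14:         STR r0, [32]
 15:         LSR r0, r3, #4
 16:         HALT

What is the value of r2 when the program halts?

-26

MOV r2, #26 → r2=26
MOV r3, #24 → r3=24
MOV r0, #13 → r0=13
MOV r4, #29 → r4=29
MOV r7, #-5 → r7=-5
OR r3, r0, r2 → r3=13|26=31
SUB r4, r0, r3 → r4=13-31=-18
NEG r2 → r2=-(26)=-26
STR r4, [32] → M[32]=-18
XOR r4, r3, #3 → r4=31^3=28
SUB r4, r3, #16 → r4=31-16=15
LDR r7, [16] → r7=M[16]=27
XOR r0, r2, #17 → r0=(-26)^17=-9
STR r0, [32] → M[32]=-9
LSR r0, r3, #4 → r0=31>>4=1
halt.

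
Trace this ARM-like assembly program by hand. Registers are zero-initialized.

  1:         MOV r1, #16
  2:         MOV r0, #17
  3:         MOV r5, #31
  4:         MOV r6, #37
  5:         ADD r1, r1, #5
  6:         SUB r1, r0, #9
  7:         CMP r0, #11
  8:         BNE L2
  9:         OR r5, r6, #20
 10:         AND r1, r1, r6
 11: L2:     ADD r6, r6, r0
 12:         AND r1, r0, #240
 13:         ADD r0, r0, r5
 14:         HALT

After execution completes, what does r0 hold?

after MOV r1, #16: r1=16
after MOV r0, #17: r0=17
after MOV r5, #31: r5=31
after MOV r6, #37: r6=37
after ADD r1, r1, #5: r1=16+5=21
after SUB r1, r0, #9: r1=17-9=8
CMP r0, #11  (cmp 17,11)
BNE L2: taken
after ADD r6, r6, r0: r6=37+17=54
after AND r1, r0, #240: r1=17&240=16
after ADD r0, r0, r5: r0=17+31=48
halt.

48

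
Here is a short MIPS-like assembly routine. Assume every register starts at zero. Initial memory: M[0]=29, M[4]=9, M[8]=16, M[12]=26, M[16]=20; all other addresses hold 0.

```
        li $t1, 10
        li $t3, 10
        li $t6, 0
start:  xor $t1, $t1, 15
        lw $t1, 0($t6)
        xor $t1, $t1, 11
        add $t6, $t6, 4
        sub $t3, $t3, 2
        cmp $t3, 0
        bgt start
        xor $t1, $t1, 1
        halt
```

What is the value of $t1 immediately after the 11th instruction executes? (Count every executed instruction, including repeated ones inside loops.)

$t1=10
$t3=10
$t6=0
$t1=10^15=5
$t1=M[0]=29
$t1=29^11=22
$t6=0+4=4
$t3=10-2=8
cmp $t3, 0  (cmp 8,0)
bgt start: taken
$t1=22^15=25
After step 11: $t1 = 25.

25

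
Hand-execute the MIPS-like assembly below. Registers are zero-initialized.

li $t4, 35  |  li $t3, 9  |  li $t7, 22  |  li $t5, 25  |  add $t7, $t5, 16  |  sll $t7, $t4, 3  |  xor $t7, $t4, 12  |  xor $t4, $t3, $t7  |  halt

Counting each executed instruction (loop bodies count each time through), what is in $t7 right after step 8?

47

$t4=35
$t3=9
$t7=22
$t5=25
$t7=25+16=41
$t7=35<<3=280
$t7=35^12=47
$t4=9^47=38
After step 8: $t7 = 47.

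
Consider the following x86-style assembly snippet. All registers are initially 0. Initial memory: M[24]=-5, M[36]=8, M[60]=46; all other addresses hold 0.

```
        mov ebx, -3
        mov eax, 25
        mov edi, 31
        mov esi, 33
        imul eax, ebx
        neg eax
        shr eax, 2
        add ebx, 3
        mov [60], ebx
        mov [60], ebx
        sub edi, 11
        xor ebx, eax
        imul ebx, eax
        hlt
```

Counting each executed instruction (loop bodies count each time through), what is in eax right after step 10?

18

after mov ebx, -3: ebx=-3
after mov eax, 25: eax=25
after mov edi, 31: edi=31
after mov esi, 33: esi=33
after imul eax, ebx: eax=25*(-3)=-75
after neg eax: eax=-(-75)=75
after shr eax, 2: eax=75>>2=18
after add ebx, 3: ebx=(-3)+3=0
mov [60], ebx → M[60]=0
mov [60], ebx → M[60]=0
After step 10: eax = 18.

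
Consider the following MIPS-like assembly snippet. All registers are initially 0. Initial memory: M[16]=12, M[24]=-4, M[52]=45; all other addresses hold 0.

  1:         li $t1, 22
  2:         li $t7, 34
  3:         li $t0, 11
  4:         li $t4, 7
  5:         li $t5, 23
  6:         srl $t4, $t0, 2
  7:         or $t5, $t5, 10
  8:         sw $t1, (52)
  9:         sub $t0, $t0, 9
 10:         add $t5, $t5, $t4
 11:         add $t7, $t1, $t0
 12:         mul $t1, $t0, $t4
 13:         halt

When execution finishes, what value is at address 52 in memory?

22

after li $t1, 22: $t1=22
after li $t7, 34: $t7=34
after li $t0, 11: $t0=11
after li $t4, 7: $t4=7
after li $t5, 23: $t5=23
after srl $t4, $t0, 2: $t4=11>>2=2
after or $t5, $t5, 10: $t5=23|10=31
sw $t1, (52) → M[52]=22
after sub $t0, $t0, 9: $t0=11-9=2
after add $t5, $t5, $t4: $t5=31+2=33
after add $t7, $t1, $t0: $t7=22+2=24
after mul $t1, $t0, $t4: $t1=2*2=4
halt.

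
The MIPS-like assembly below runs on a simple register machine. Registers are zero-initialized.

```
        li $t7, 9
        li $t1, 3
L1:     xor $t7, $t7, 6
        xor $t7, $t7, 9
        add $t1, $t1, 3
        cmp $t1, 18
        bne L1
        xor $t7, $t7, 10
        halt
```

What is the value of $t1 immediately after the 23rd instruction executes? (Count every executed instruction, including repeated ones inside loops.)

after li $t7, 9: $t7=9
after li $t1, 3: $t1=3
after xor $t7, $t7, 6: $t7=9^6=15
after xor $t7, $t7, 9: $t7=15^9=6
after add $t1, $t1, 3: $t1=3+3=6
cmp $t1, 18  (cmp 6,18)
bne L1: taken
after xor $t7, $t7, 6: $t7=6^6=0
after xor $t7, $t7, 9: $t7=0^9=9
after add $t1, $t1, 3: $t1=6+3=9
cmp $t1, 18  (cmp 9,18)
bne L1: taken
after xor $t7, $t7, 6: $t7=9^6=15
after xor $t7, $t7, 9: $t7=15^9=6
after add $t1, $t1, 3: $t1=9+3=12
cmp $t1, 18  (cmp 12,18)
bne L1: taken
after xor $t7, $t7, 6: $t7=6^6=0
after xor $t7, $t7, 9: $t7=0^9=9
after add $t1, $t1, 3: $t1=12+3=15
cmp $t1, 18  (cmp 15,18)
bne L1: taken
after xor $t7, $t7, 6: $t7=9^6=15
After step 23: $t1 = 15.

15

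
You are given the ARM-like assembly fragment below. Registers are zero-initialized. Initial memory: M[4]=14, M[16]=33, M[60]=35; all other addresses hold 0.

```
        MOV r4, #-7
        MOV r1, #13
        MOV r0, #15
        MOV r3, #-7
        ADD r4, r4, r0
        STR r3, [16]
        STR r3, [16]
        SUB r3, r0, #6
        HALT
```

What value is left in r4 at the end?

8

r4=-7
r1=13
r0=15
r3=-7
r4=(-7)+15=8
STR r3, [16] → M[16]=-7
STR r3, [16] → M[16]=-7
r3=15-6=9
halt.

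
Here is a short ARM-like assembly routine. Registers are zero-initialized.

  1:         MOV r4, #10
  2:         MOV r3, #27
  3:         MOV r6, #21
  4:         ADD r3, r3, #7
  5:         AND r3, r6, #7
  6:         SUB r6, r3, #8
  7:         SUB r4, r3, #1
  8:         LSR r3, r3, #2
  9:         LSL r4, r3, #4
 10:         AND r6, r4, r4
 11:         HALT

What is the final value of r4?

16

after MOV r4, #10: r4=10
after MOV r3, #27: r3=27
after MOV r6, #21: r6=21
after ADD r3, r3, #7: r3=27+7=34
after AND r3, r6, #7: r3=21&7=5
after SUB r6, r3, #8: r6=5-8=-3
after SUB r4, r3, #1: r4=5-1=4
after LSR r3, r3, #2: r3=5>>2=1
after LSL r4, r3, #4: r4=1<<4=16
after AND r6, r4, r4: r6=16&16=16
halt.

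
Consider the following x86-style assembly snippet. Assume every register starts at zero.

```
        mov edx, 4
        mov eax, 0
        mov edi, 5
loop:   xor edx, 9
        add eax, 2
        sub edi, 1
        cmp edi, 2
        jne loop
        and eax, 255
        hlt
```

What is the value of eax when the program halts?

6

edx=4
eax=0
edi=5
edx=4^9=13
eax=0+2=2
edi=5-1=4
cmp edi, 2  (cmp 4,2)
jne loop: taken
edx=13^9=4
eax=2+2=4
edi=4-1=3
cmp edi, 2  (cmp 3,2)
jne loop: taken
edx=4^9=13
eax=4+2=6
edi=3-1=2
cmp edi, 2  (cmp 2,2)
jne loop: not taken
eax=6&255=6
halt.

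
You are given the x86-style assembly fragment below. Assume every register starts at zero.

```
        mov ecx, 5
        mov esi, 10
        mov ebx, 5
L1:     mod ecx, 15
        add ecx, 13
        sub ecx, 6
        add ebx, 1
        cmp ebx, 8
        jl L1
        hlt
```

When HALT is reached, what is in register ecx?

11

mov ecx, 5 → ecx=5
mov esi, 10 → esi=10
mov ebx, 5 → ebx=5
mod ecx, 15 → ecx=5%15=5
add ecx, 13 → ecx=5+13=18
sub ecx, 6 → ecx=18-6=12
add ebx, 1 → ebx=5+1=6
cmp ebx, 8  (cmp 6,8)
jl L1: taken
mod ecx, 15 → ecx=12%15=12
add ecx, 13 → ecx=12+13=25
sub ecx, 6 → ecx=25-6=19
add ebx, 1 → ebx=6+1=7
cmp ebx, 8  (cmp 7,8)
jl L1: taken
mod ecx, 15 → ecx=19%15=4
add ecx, 13 → ecx=4+13=17
sub ecx, 6 → ecx=17-6=11
add ebx, 1 → ebx=7+1=8
cmp ebx, 8  (cmp 8,8)
jl L1: not taken
halt.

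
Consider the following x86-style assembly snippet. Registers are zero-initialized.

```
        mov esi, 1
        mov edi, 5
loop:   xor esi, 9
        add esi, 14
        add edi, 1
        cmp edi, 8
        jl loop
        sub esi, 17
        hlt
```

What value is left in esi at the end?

33

mov esi, 1 → esi=1
mov edi, 5 → edi=5
xor esi, 9 → esi=1^9=8
add esi, 14 → esi=8+14=22
add edi, 1 → edi=5+1=6
cmp edi, 8  (cmp 6,8)
jl loop: taken
xor esi, 9 → esi=22^9=31
add esi, 14 → esi=31+14=45
add edi, 1 → edi=6+1=7
cmp edi, 8  (cmp 7,8)
jl loop: taken
xor esi, 9 → esi=45^9=36
add esi, 14 → esi=36+14=50
add edi, 1 → edi=7+1=8
cmp edi, 8  (cmp 8,8)
jl loop: not taken
sub esi, 17 → esi=50-17=33
halt.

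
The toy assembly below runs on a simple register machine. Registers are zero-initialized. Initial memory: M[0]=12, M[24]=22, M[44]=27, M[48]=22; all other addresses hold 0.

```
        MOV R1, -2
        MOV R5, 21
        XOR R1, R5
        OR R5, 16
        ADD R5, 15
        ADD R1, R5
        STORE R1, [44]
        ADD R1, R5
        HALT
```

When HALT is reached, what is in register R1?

after MOV R1, -2: R1=-2
after MOV R5, 21: R5=21
after XOR R1, R5: R1=(-2)^21=-21
after OR R5, 16: R5=21|16=21
after ADD R5, 15: R5=21+15=36
after ADD R1, R5: R1=(-21)+36=15
STORE R1, [44] → M[44]=15
after ADD R1, R5: R1=15+36=51
halt.

51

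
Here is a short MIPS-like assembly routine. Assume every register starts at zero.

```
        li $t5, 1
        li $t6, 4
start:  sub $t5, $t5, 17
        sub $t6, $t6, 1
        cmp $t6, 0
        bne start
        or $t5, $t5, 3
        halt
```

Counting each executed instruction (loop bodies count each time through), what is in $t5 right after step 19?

-65

li $t5, 1 → $t5=1
li $t6, 4 → $t6=4
sub $t5, $t5, 17 → $t5=1-17=-16
sub $t6, $t6, 1 → $t6=4-1=3
cmp $t6, 0  (cmp 3,0)
bne start: taken
sub $t5, $t5, 17 → $t5=(-16)-17=-33
sub $t6, $t6, 1 → $t6=3-1=2
cmp $t6, 0  (cmp 2,0)
bne start: taken
sub $t5, $t5, 17 → $t5=(-33)-17=-50
sub $t6, $t6, 1 → $t6=2-1=1
cmp $t6, 0  (cmp 1,0)
bne start: taken
sub $t5, $t5, 17 → $t5=(-50)-17=-67
sub $t6, $t6, 1 → $t6=1-1=0
cmp $t6, 0  (cmp 0,0)
bne start: not taken
or $t5, $t5, 3 → $t5=(-67)|3=-65
After step 19: $t5 = -65.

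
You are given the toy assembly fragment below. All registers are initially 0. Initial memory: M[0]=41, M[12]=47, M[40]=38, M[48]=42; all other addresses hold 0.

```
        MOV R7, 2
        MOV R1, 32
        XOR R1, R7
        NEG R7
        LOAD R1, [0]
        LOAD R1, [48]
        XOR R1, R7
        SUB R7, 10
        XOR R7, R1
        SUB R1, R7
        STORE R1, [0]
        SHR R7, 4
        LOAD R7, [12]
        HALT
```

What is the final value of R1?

-76

MOV R7, 2 → R7=2
MOV R1, 32 → R1=32
XOR R1, R7 → R1=32^2=34
NEG R7 → R7=-(2)=-2
LOAD R1, [0] → R1=M[0]=41
LOAD R1, [48] → R1=M[48]=42
XOR R1, R7 → R1=42^(-2)=-44
SUB R7, 10 → R7=(-2)-10=-12
XOR R7, R1 → R7=(-12)^(-44)=32
SUB R1, R7 → R1=(-44)-32=-76
STORE R1, [0] → M[0]=-76
SHR R7, 4 → R7=32>>4=2
LOAD R7, [12] → R7=M[12]=47
halt.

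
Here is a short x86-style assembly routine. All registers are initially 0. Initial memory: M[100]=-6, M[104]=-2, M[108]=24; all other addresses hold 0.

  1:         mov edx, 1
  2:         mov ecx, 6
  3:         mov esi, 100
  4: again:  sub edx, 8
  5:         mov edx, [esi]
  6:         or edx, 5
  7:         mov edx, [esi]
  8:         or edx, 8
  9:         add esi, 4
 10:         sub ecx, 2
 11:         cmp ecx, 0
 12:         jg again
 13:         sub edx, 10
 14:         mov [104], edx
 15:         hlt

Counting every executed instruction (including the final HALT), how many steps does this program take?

33

edx=1
ecx=6
esi=100
edx=1-8=-7
edx=M[100]=-6
edx=(-6)|5=-1
edx=M[100]=-6
edx=(-6)|8=-6
esi=100+4=104
ecx=6-2=4
cmp ecx, 0  (cmp 4,0)
jg again: taken
edx=(-6)-8=-14
edx=M[104]=-2
edx=(-2)|5=-1
edx=M[104]=-2
edx=(-2)|8=-2
esi=104+4=108
ecx=4-2=2
cmp ecx, 0  (cmp 2,0)
jg again: taken
edx=(-2)-8=-10
edx=M[108]=24
edx=24|5=29
edx=M[108]=24
edx=24|8=24
esi=108+4=112
ecx=2-2=0
cmp ecx, 0  (cmp 0,0)
jg again: not taken
edx=24-10=14
mov [104], edx → M[104]=14
halt.
Total executed instructions: 33.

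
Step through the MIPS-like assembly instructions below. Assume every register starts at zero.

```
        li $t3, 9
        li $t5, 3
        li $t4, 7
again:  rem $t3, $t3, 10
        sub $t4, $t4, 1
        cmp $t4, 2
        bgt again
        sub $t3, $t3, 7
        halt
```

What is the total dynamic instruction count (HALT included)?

after li $t3, 9: $t3=9
after li $t5, 3: $t5=3
after li $t4, 7: $t4=7
after rem $t3, $t3, 10: $t3=9%10=9
after sub $t4, $t4, 1: $t4=7-1=6
cmp $t4, 2  (cmp 6,2)
bgt again: taken
after rem $t3, $t3, 10: $t3=9%10=9
after sub $t4, $t4, 1: $t4=6-1=5
cmp $t4, 2  (cmp 5,2)
bgt again: taken
after rem $t3, $t3, 10: $t3=9%10=9
after sub $t4, $t4, 1: $t4=5-1=4
cmp $t4, 2  (cmp 4,2)
bgt again: taken
after rem $t3, $t3, 10: $t3=9%10=9
after sub $t4, $t4, 1: $t4=4-1=3
cmp $t4, 2  (cmp 3,2)
bgt again: taken
after rem $t3, $t3, 10: $t3=9%10=9
after sub $t4, $t4, 1: $t4=3-1=2
cmp $t4, 2  (cmp 2,2)
bgt again: not taken
after sub $t3, $t3, 7: $t3=9-7=2
halt.
Total executed instructions: 25.

25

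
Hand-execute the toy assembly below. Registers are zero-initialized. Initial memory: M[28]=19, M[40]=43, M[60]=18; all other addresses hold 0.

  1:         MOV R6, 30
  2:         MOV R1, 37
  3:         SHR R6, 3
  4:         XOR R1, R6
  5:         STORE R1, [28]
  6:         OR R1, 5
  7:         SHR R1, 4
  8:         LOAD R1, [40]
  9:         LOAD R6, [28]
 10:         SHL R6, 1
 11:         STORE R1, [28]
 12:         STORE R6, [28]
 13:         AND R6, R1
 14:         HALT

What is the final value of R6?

8

after MOV R6, 30: R6=30
after MOV R1, 37: R1=37
after SHR R6, 3: R6=30>>3=3
after XOR R1, R6: R1=37^3=38
STORE R1, [28] → M[28]=38
after OR R1, 5: R1=38|5=39
after SHR R1, 4: R1=39>>4=2
after LOAD R1, [40]: R1=M[40]=43
after LOAD R6, [28]: R6=M[28]=38
after SHL R6, 1: R6=38<<1=76
STORE R1, [28] → M[28]=43
STORE R6, [28] → M[28]=76
after AND R6, R1: R6=76&43=8
halt.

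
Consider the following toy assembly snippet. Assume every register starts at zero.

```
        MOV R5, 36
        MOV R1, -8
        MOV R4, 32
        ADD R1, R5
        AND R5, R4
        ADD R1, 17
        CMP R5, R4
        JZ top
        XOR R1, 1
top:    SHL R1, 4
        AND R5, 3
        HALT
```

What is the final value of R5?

0

after MOV R5, 36: R5=36
after MOV R1, -8: R1=-8
after MOV R4, 32: R4=32
after ADD R1, R5: R1=(-8)+36=28
after AND R5, R4: R5=36&32=32
after ADD R1, 17: R1=28+17=45
CMP R5, R4  (cmp 32,32)
JZ top: taken
after SHL R1, 4: R1=45<<4=720
after AND R5, 3: R5=32&3=0
halt.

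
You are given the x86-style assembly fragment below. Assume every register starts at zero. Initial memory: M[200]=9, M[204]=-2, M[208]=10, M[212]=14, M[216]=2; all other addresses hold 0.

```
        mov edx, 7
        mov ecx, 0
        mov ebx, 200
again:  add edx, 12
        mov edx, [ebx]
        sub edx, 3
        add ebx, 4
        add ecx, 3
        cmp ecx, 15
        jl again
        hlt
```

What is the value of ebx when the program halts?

mov edx, 7 → edx=7
mov ecx, 0 → ecx=0
mov ebx, 200 → ebx=200
add edx, 12 → edx=7+12=19
mov edx, [ebx] → edx=M[200]=9
sub edx, 3 → edx=9-3=6
add ebx, 4 → ebx=200+4=204
add ecx, 3 → ecx=0+3=3
cmp ecx, 15  (cmp 3,15)
jl again: taken
add edx, 12 → edx=6+12=18
mov edx, [ebx] → edx=M[204]=-2
sub edx, 3 → edx=(-2)-3=-5
add ebx, 4 → ebx=204+4=208
add ecx, 3 → ecx=3+3=6
cmp ecx, 15  (cmp 6,15)
jl again: taken
add edx, 12 → edx=(-5)+12=7
mov edx, [ebx] → edx=M[208]=10
sub edx, 3 → edx=10-3=7
add ebx, 4 → ebx=208+4=212
add ecx, 3 → ecx=6+3=9
cmp ecx, 15  (cmp 9,15)
jl again: taken
add edx, 12 → edx=7+12=19
mov edx, [ebx] → edx=M[212]=14
sub edx, 3 → edx=14-3=11
add ebx, 4 → ebx=212+4=216
add ecx, 3 → ecx=9+3=12
cmp ecx, 15  (cmp 12,15)
jl again: taken
add edx, 12 → edx=11+12=23
mov edx, [ebx] → edx=M[216]=2
sub edx, 3 → edx=2-3=-1
add ebx, 4 → ebx=216+4=220
add ecx, 3 → ecx=12+3=15
cmp ecx, 15  (cmp 15,15)
jl again: not taken
halt.

220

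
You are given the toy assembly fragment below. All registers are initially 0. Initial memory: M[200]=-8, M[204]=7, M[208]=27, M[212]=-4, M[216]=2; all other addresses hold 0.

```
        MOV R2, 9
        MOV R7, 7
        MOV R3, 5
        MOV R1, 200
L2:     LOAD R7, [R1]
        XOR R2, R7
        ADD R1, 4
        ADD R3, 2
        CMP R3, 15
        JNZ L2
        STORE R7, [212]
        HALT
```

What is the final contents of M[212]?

R2=9
R7=7
R3=5
R1=200
R7=M[200]=-8
R2=9^(-8)=-15
R1=200+4=204
R3=5+2=7
CMP R3, 15  (cmp 7,15)
JNZ L2: taken
R7=M[204]=7
R2=(-15)^7=-10
R1=204+4=208
R3=7+2=9
CMP R3, 15  (cmp 9,15)
JNZ L2: taken
R7=M[208]=27
R2=(-10)^27=-19
R1=208+4=212
R3=9+2=11
CMP R3, 15  (cmp 11,15)
JNZ L2: taken
R7=M[212]=-4
R2=(-19)^(-4)=17
R1=212+4=216
R3=11+2=13
CMP R3, 15  (cmp 13,15)
JNZ L2: taken
R7=M[216]=2
R2=17^2=19
R1=216+4=220
R3=13+2=15
CMP R3, 15  (cmp 15,15)
JNZ L2: not taken
STORE R7, [212] → M[212]=2
halt.

2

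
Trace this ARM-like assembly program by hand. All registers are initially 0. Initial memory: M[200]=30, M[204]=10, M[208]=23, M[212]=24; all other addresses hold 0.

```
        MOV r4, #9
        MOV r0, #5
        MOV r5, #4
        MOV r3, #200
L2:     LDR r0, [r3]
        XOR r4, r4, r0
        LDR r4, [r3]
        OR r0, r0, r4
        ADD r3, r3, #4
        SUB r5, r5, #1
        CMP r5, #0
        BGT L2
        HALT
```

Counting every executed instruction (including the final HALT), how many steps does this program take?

37

MOV r4, #9 → r4=9
MOV r0, #5 → r0=5
MOV r5, #4 → r5=4
MOV r3, #200 → r3=200
LDR r0, [r3] → r0=M[200]=30
XOR r4, r4, r0 → r4=9^30=23
LDR r4, [r3] → r4=M[200]=30
OR r0, r0, r4 → r0=30|30=30
ADD r3, r3, #4 → r3=200+4=204
SUB r5, r5, #1 → r5=4-1=3
CMP r5, #0  (cmp 3,0)
BGT L2: taken
LDR r0, [r3] → r0=M[204]=10
XOR r4, r4, r0 → r4=30^10=20
LDR r4, [r3] → r4=M[204]=10
OR r0, r0, r4 → r0=10|10=10
ADD r3, r3, #4 → r3=204+4=208
SUB r5, r5, #1 → r5=3-1=2
CMP r5, #0  (cmp 2,0)
BGT L2: taken
LDR r0, [r3] → r0=M[208]=23
XOR r4, r4, r0 → r4=10^23=29
LDR r4, [r3] → r4=M[208]=23
OR r0, r0, r4 → r0=23|23=23
ADD r3, r3, #4 → r3=208+4=212
SUB r5, r5, #1 → r5=2-1=1
CMP r5, #0  (cmp 1,0)
BGT L2: taken
LDR r0, [r3] → r0=M[212]=24
XOR r4, r4, r0 → r4=23^24=15
LDR r4, [r3] → r4=M[212]=24
OR r0, r0, r4 → r0=24|24=24
ADD r3, r3, #4 → r3=212+4=216
SUB r5, r5, #1 → r5=1-1=0
CMP r5, #0  (cmp 0,0)
BGT L2: not taken
halt.
Total executed instructions: 37.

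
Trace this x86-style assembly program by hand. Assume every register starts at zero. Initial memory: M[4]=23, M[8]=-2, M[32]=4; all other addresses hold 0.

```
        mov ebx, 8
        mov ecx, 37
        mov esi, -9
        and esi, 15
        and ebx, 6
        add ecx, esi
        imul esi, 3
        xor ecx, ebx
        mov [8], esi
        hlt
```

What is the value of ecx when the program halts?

after mov ebx, 8: ebx=8
after mov ecx, 37: ecx=37
after mov esi, -9: esi=-9
after and esi, 15: esi=(-9)&15=7
after and ebx, 6: ebx=8&6=0
after add ecx, esi: ecx=37+7=44
after imul esi, 3: esi=7*3=21
after xor ecx, ebx: ecx=44^0=44
mov [8], esi → M[8]=21
halt.

44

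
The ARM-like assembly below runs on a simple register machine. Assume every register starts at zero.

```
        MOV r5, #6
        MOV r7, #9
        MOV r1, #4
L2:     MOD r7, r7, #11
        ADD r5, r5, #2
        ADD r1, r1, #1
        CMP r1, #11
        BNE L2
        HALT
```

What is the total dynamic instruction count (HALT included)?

39

r5=6
r7=9
r1=4
r7=9%11=9
r5=6+2=8
r1=4+1=5
CMP r1, #11  (cmp 5,11)
BNE L2: taken
r7=9%11=9
r5=8+2=10
r1=5+1=6
CMP r1, #11  (cmp 6,11)
BNE L2: taken
r7=9%11=9
r5=10+2=12
r1=6+1=7
CMP r1, #11  (cmp 7,11)
BNE L2: taken
r7=9%11=9
r5=12+2=14
r1=7+1=8
CMP r1, #11  (cmp 8,11)
BNE L2: taken
r7=9%11=9
r5=14+2=16
r1=8+1=9
CMP r1, #11  (cmp 9,11)
BNE L2: taken
r7=9%11=9
r5=16+2=18
r1=9+1=10
CMP r1, #11  (cmp 10,11)
BNE L2: taken
r7=9%11=9
r5=18+2=20
r1=10+1=11
CMP r1, #11  (cmp 11,11)
BNE L2: not taken
halt.
Total executed instructions: 39.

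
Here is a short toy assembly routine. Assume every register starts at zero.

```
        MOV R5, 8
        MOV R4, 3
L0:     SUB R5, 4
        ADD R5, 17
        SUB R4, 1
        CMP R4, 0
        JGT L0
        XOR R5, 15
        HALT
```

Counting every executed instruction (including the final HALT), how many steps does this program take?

19

MOV R5, 8 → R5=8
MOV R4, 3 → R4=3
SUB R5, 4 → R5=8-4=4
ADD R5, 17 → R5=4+17=21
SUB R4, 1 → R4=3-1=2
CMP R4, 0  (cmp 2,0)
JGT L0: taken
SUB R5, 4 → R5=21-4=17
ADD R5, 17 → R5=17+17=34
SUB R4, 1 → R4=2-1=1
CMP R4, 0  (cmp 1,0)
JGT L0: taken
SUB R5, 4 → R5=34-4=30
ADD R5, 17 → R5=30+17=47
SUB R4, 1 → R4=1-1=0
CMP R4, 0  (cmp 0,0)
JGT L0: not taken
XOR R5, 15 → R5=47^15=32
halt.
Total executed instructions: 19.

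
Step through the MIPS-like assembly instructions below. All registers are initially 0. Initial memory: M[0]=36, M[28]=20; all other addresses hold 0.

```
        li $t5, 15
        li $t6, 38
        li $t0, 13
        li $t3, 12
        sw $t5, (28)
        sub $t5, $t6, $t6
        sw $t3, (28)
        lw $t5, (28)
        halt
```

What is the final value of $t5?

12

after li $t5, 15: $t5=15
after li $t6, 38: $t6=38
after li $t0, 13: $t0=13
after li $t3, 12: $t3=12
sw $t5, (28) → M[28]=15
after sub $t5, $t6, $t6: $t5=38-38=0
sw $t3, (28) → M[28]=12
after lw $t5, (28): $t5=M[28]=12
halt.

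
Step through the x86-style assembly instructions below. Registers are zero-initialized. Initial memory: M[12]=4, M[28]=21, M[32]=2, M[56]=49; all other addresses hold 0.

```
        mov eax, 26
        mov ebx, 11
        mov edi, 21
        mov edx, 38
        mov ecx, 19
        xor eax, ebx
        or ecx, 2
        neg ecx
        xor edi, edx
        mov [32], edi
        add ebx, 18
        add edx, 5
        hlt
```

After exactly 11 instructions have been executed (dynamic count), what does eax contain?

17

after mov eax, 26: eax=26
after mov ebx, 11: ebx=11
after mov edi, 21: edi=21
after mov edx, 38: edx=38
after mov ecx, 19: ecx=19
after xor eax, ebx: eax=26^11=17
after or ecx, 2: ecx=19|2=19
after neg ecx: ecx=-(19)=-19
after xor edi, edx: edi=21^38=51
mov [32], edi → M[32]=51
after add ebx, 18: ebx=11+18=29
After step 11: eax = 17.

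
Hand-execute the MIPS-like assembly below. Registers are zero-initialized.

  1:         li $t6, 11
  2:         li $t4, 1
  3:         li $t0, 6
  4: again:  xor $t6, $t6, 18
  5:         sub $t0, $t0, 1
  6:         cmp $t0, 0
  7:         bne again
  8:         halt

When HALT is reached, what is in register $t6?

li $t6, 11 → $t6=11
li $t4, 1 → $t4=1
li $t0, 6 → $t0=6
xor $t6, $t6, 18 → $t6=11^18=25
sub $t0, $t0, 1 → $t0=6-1=5
cmp $t0, 0  (cmp 5,0)
bne again: taken
xor $t6, $t6, 18 → $t6=25^18=11
sub $t0, $t0, 1 → $t0=5-1=4
cmp $t0, 0  (cmp 4,0)
bne again: taken
xor $t6, $t6, 18 → $t6=11^18=25
sub $t0, $t0, 1 → $t0=4-1=3
cmp $t0, 0  (cmp 3,0)
bne again: taken
xor $t6, $t6, 18 → $t6=25^18=11
sub $t0, $t0, 1 → $t0=3-1=2
cmp $t0, 0  (cmp 2,0)
bne again: taken
xor $t6, $t6, 18 → $t6=11^18=25
sub $t0, $t0, 1 → $t0=2-1=1
cmp $t0, 0  (cmp 1,0)
bne again: taken
xor $t6, $t6, 18 → $t6=25^18=11
sub $t0, $t0, 1 → $t0=1-1=0
cmp $t0, 0  (cmp 0,0)
bne again: not taken
halt.

11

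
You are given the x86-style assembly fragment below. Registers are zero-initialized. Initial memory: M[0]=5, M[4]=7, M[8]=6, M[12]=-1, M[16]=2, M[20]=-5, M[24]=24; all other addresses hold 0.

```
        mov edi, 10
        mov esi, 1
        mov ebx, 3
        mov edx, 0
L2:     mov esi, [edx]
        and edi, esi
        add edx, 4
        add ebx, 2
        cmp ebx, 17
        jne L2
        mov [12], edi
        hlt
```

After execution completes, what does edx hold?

mov edi, 10 → edi=10
mov esi, 1 → esi=1
mov ebx, 3 → ebx=3
mov edx, 0 → edx=0
mov esi, [edx] → esi=M[0]=5
and edi, esi → edi=10&5=0
add edx, 4 → edx=0+4=4
add ebx, 2 → ebx=3+2=5
cmp ebx, 17  (cmp 5,17)
jne L2: taken
mov esi, [edx] → esi=M[4]=7
and edi, esi → edi=0&7=0
add edx, 4 → edx=4+4=8
add ebx, 2 → ebx=5+2=7
cmp ebx, 17  (cmp 7,17)
jne L2: taken
mov esi, [edx] → esi=M[8]=6
and edi, esi → edi=0&6=0
add edx, 4 → edx=8+4=12
add ebx, 2 → ebx=7+2=9
cmp ebx, 17  (cmp 9,17)
jne L2: taken
mov esi, [edx] → esi=M[12]=-1
and edi, esi → edi=0&(-1)=0
add edx, 4 → edx=12+4=16
add ebx, 2 → ebx=9+2=11
cmp ebx, 17  (cmp 11,17)
jne L2: taken
mov esi, [edx] → esi=M[16]=2
and edi, esi → edi=0&2=0
add edx, 4 → edx=16+4=20
add ebx, 2 → ebx=11+2=13
cmp ebx, 17  (cmp 13,17)
jne L2: taken
mov esi, [edx] → esi=M[20]=-5
and edi, esi → edi=0&(-5)=0
add edx, 4 → edx=20+4=24
add ebx, 2 → ebx=13+2=15
cmp ebx, 17  (cmp 15,17)
jne L2: taken
mov esi, [edx] → esi=M[24]=24
and edi, esi → edi=0&24=0
add edx, 4 → edx=24+4=28
add ebx, 2 → ebx=15+2=17
cmp ebx, 17  (cmp 17,17)
jne L2: not taken
mov [12], edi → M[12]=0
halt.

28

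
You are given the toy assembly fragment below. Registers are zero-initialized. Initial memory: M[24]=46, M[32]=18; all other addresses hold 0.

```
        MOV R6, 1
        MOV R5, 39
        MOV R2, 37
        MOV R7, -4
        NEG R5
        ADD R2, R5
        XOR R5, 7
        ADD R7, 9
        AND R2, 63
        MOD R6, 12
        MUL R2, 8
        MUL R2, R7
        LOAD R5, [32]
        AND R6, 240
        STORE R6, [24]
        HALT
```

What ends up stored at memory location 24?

0

MOV R6, 1 → R6=1
MOV R5, 39 → R5=39
MOV R2, 37 → R2=37
MOV R7, -4 → R7=-4
NEG R5 → R5=-(39)=-39
ADD R2, R5 → R2=37+(-39)=-2
XOR R5, 7 → R5=(-39)^7=-34
ADD R7, 9 → R7=(-4)+9=5
AND R2, 63 → R2=(-2)&63=62
MOD R6, 12 → R6=1%12=1
MUL R2, 8 → R2=62*8=496
MUL R2, R7 → R2=496*5=2480
LOAD R5, [32] → R5=M[32]=18
AND R6, 240 → R6=1&240=0
STORE R6, [24] → M[24]=0
halt.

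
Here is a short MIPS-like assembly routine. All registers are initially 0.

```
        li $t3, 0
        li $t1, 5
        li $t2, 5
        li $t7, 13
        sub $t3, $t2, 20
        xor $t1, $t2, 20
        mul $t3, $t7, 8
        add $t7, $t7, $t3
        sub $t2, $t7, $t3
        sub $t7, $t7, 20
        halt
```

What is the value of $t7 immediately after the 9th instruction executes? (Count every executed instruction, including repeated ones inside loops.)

117

$t3=0
$t1=5
$t2=5
$t7=13
$t3=5-20=-15
$t1=5^20=17
$t3=13*8=104
$t7=13+104=117
$t2=117-104=13
After step 9: $t7 = 117.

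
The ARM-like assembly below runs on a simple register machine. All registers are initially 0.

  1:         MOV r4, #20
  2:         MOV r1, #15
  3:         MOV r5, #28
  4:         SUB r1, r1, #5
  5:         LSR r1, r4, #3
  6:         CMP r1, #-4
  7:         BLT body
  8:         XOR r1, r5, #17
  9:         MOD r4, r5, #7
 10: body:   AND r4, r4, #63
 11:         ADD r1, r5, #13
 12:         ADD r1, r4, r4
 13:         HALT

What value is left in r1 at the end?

0

after MOV r4, #20: r4=20
after MOV r1, #15: r1=15
after MOV r5, #28: r5=28
after SUB r1, r1, #5: r1=15-5=10
after LSR r1, r4, #3: r1=20>>3=2
CMP r1, #-4  (cmp 2,-4)
BLT body: not taken
after XOR r1, r5, #17: r1=28^17=13
after MOD r4, r5, #7: r4=28%7=0
after AND r4, r4, #63: r4=0&63=0
after ADD r1, r5, #13: r1=28+13=41
after ADD r1, r4, r4: r1=0+0=0
halt.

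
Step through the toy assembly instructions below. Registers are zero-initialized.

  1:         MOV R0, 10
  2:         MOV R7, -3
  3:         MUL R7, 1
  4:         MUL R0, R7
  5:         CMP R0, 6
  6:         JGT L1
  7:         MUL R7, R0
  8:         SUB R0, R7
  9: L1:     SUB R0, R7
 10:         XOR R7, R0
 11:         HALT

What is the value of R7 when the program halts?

R0=10
R7=-3
R7=(-3)*1=-3
R0=10*(-3)=-30
CMP R0, 6  (cmp -30,6)
JGT L1: not taken
R7=(-3)*(-30)=90
R0=(-30)-90=-120
R0=(-120)-90=-210
R7=90^(-210)=-140
halt.

-140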